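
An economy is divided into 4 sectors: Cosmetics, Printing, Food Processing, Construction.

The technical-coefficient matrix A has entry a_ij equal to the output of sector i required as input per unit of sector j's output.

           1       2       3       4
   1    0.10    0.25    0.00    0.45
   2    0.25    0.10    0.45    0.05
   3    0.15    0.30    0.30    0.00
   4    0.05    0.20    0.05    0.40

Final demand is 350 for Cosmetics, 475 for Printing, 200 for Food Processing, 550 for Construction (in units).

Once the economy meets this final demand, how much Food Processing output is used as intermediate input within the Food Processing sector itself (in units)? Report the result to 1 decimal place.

I − A =
  [   0.90    -0.25     0.00    -0.45]
  [  -0.25     0.90    -0.45    -0.05]
  [  -0.15    -0.30     0.70     0.00]
  [  -0.05    -0.20    -0.05     0.60]
Compute the cofactors C_ij = (−1)^(i+j)·(3×3 minor ij) of I−A; the adjugate is their transpose:
adj(I−A) = Cᵀ =
  [ 0.289250   0.174750   0.128875   0.231500]
  [ 0.147625   0.358875   0.240750   0.140625]
  [ 0.125250   0.191250   0.396125   0.109875]
  [ 0.083750   0.150125   0.124000   0.384875]
det(I−A) = Σ_j (I−A)_1j·C_1j = (0.90)(0.289250) + (-0.25)(0.147625) + (0.00)(0.125250) + (-0.45)(0.083750) = 0.18573125
(I − A)⁻¹ = adj(I−A) / det(I−A) ≈
  [   1.5574     0.9409     0.6939     1.2464]
  [   0.7948     1.9322     1.2962     0.7571]
  [   0.6744     1.0297     2.1328     0.5916]
  [   0.4509     0.8083     0.6676     2.0722]
First solve x = (I − A)⁻¹ d = adj(I−A)·d / det(I−A); in particular x_3 = (0.125250·350 + 0.191250·475 + 0.396125·200 + 0.109875·550) / 0.18573125 = 274.3375 / 0.18573125 ≈ 1477.067.
Intermediate flow from 3 to 3: z_33 = a_33 · x_3 = 0.30 × 274.3375 / 0.18573125 = 82.30125 / 0.18573125 ≈ 443.1.

z_33 = 443.1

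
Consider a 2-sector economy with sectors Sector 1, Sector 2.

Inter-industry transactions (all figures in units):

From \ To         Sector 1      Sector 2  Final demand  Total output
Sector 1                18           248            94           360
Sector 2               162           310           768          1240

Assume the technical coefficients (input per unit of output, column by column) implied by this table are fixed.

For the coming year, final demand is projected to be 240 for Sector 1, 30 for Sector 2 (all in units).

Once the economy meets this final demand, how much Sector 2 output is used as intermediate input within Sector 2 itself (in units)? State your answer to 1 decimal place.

Technical coefficients a_ij = z_ij / X_j:
  a_11 = 18/360 = 0.05, a_21 = 162/360 = 0.45
  a_12 = 248/1240 = 0.20, a_22 = 310/1240 = 0.25
I − A =
  [   0.95    -0.20]
  [  -0.45     0.75]
det(I−A) = (0.95)(0.75) − (-0.20)(-0.45) = 0.6225
adj(I−A) = [[0.75, 0.20], [0.45, 0.95]]
(I − A)⁻¹ = adj(I−A) / det(I−A) ≈
  [   1.2048     0.3213]
  [   0.7229     1.5261]
First solve x = (I − A)⁻¹ d = adj(I−A)·d / det(I−A); in particular x_2 = (0.45·240 + 0.95·30) / 0.6225 = 136.50 / 0.6225 ≈ 219.277.
Intermediate flow from 2 to 2: z_22 = a_22 · x_2 = 0.25 × 136.50 / 0.6225 = 34.125 / 0.6225 ≈ 54.8.

z_22 = 54.8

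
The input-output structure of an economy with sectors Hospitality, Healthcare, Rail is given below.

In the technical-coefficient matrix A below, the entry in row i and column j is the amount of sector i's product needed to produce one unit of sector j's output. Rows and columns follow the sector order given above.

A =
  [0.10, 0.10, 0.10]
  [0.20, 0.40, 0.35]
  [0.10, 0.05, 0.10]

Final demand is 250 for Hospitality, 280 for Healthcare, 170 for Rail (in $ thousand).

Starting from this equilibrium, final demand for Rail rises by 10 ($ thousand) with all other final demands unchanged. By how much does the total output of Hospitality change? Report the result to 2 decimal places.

I − A =
  [   0.90    -0.10    -0.10]
  [  -0.20     0.60    -0.35]
  [  -0.10    -0.05     0.90]
Cofactors of I−A, C_ij = (−1)^(i+j)·(minor ij) (rows/columns in the sector order above):
  C_11 = (0.60)(0.90) − (-0.35)(-0.05) = 0.5225
  C_12 = −[(-0.20)(0.90) − (-0.35)(-0.10)] = 0.2150
  C_13 = (-0.20)(-0.05) − (0.60)(-0.10) = 0.0700
  C_21 = −[(-0.10)(0.90) − (-0.10)(-0.05)] = 0.0950
  C_22 = (0.90)(0.90) − (-0.10)(-0.10) = 0.8000
  C_23 = −[(0.90)(-0.05) − (-0.10)(-0.10)] = 0.0550
  C_31 = (-0.10)(-0.35) − (-0.10)(0.60) = 0.0950
  C_32 = −[(0.90)(-0.35) − (-0.10)(-0.20)] = 0.3350
  C_33 = (0.90)(0.60) − (-0.10)(-0.20) = 0.5200
det(I−A) = Σ_j (I−A)_1j·C_1j = (0.90)(0.5225) + (-0.10)(0.2150) + (-0.10)(0.0700) = 0.44175
adj(I−A) = Cᵀ =
  [ 0.5225   0.0950   0.0950]
  [ 0.2150   0.8000   0.3350]
  [ 0.0700   0.0550   0.5200]
(I − A)⁻¹ = adj(I−A) / det(I−A) ≈
  [   1.1828     0.2151     0.2151]
  [   0.4867     1.8110     0.7583]
  [   0.1585     0.1245     1.1771]
Δx = (I − A)⁻¹ Δd with Δd having +10 in the Rail component and 0 elsewhere.
So Δx_1 = L_13 · (+10), where L_13 = adj(I−A)_13 / det(I−A) = 0.0950 / 0.44175.
Δx_1 = 0.0950 × (+10) / 0.44175 = 0.95 / 0.44175 ≈ 2.15.

Δx_1 = 2.15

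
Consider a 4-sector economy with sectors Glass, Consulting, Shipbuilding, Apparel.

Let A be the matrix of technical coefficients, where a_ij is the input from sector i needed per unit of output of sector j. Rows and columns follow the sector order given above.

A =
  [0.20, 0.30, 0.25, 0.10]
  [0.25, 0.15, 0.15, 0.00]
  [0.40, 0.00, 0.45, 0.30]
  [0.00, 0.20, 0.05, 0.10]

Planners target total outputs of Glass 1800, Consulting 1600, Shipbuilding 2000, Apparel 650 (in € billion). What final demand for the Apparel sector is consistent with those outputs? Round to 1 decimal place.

d_4 = 165.0

I − A =
  [   0.80    -0.30    -0.25    -0.10]
  [  -0.25     0.85    -0.15     0.00]
  [  -0.40     0.00     0.55    -0.30]
  [   0.00    -0.20    -0.05     0.90]
d = (I − A) x:
  d_1 = (+0.80)·1800 + (-0.30)·1600 + (-0.25)·2000 + (-0.10)·650 = 395.0
  d_2 = (-0.25)·1800 + (+0.85)·1600 + (-0.15)·2000 + (+0.00)·650 = 610.0
  d_3 = (-0.40)·1800 + (+0.00)·1600 + (+0.55)·2000 + (-0.30)·650 = 185.0
  d_4 = (+0.00)·1800 + (-0.20)·1600 + (-0.05)·2000 + (+0.90)·650 = 165.0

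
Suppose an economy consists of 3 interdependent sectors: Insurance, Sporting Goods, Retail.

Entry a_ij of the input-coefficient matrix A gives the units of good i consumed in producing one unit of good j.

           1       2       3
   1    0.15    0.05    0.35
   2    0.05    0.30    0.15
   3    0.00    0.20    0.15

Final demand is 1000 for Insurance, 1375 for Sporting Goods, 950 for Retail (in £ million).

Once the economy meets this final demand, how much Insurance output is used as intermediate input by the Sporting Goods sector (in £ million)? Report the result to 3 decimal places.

I − A =
  [   0.85    -0.05    -0.35]
  [  -0.05     0.70    -0.15]
  [   0.00    -0.20     0.85]
Cofactors of I−A, C_ij = (−1)^(i+j)·(minor ij) (rows/columns in the sector order above):
  C_11 = (0.70)(0.85) − (-0.15)(-0.20) = 0.5650
  C_12 = −[(-0.05)(0.85) − (-0.15)(0.00)] = 0.0425
  C_13 = (-0.05)(-0.20) − (0.70)(0.00) = 0.0100
  C_21 = −[(-0.05)(0.85) − (-0.35)(-0.20)] = 0.1125
  C_22 = (0.85)(0.85) − (-0.35)(0.00) = 0.7225
  C_23 = −[(0.85)(-0.20) − (-0.05)(0.00)] = 0.1700
  C_31 = (-0.05)(-0.15) − (-0.35)(0.70) = 0.2525
  C_32 = −[(0.85)(-0.15) − (-0.35)(-0.05)] = 0.1450
  C_33 = (0.85)(0.70) − (-0.05)(-0.05) = 0.5925
det(I−A) = Σ_j (I−A)_1j·C_1j = (0.85)(0.5650) + (-0.05)(0.0425) + (-0.35)(0.0100) = 0.474625
adj(I−A) = Cᵀ =
  [ 0.5650   0.1125   0.2525]
  [ 0.0425   0.7225   0.1450]
  [ 0.0100   0.1700   0.5925]
(I − A)⁻¹ = adj(I−A) / det(I−A) ≈
  [   1.1904     0.2370     0.5320]
  [   0.0895     1.5223     0.3055]
  [   0.0211     0.3582     1.2484]
First solve x = (I − A)⁻¹ d = adj(I−A)·d / det(I−A); in particular x_2 = (0.0425·1000 + 0.7225·1375 + 0.1450·950) / 0.474625 = 1173.6875 / 0.474625 ≈ 2472.87332.
Intermediate flow from 1 to 2: z_12 = a_12 · x_2 = 0.05 × 1173.6875 / 0.474625 = 58.684375 / 0.474625 ≈ 123.644.

z_12 = 123.644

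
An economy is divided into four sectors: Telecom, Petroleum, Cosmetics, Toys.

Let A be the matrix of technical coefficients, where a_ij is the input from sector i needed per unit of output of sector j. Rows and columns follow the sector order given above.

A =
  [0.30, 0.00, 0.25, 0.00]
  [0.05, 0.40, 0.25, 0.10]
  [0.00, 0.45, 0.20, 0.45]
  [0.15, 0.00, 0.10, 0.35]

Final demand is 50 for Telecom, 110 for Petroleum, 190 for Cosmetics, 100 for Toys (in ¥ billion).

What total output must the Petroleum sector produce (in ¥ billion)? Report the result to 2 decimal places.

I − A =
  [   0.70     0.00    -0.25     0.00]
  [  -0.05     0.60    -0.25    -0.10]
  [   0.00    -0.45     0.80    -0.45]
  [  -0.15     0.00    -0.10     0.65]
Compute the cofactors C_ij = (−1)^(i+j)·(3×3 minor ij) of I−A; the adjugate is their transpose:
adj(I−A) = Cᵀ =
  [ 0.207375   0.073125   0.097500   0.078750]
  [ 0.052625   0.315625   0.132625   0.140375]
  [ 0.061875   0.204750   0.273000   0.220500]
  [ 0.057375   0.048375   0.064500   0.251625]
det(I−A) = Σ_j (I−A)_1j·C_1j = (0.70)(0.207375) + (0.00)(0.052625) + (-0.25)(0.061875) + (0.00)(0.057375) = 0.12969375
(I − A)⁻¹ = adj(I−A) / det(I−A) ≈
  [   1.5990     0.5638     0.7518     0.6072]
  [   0.4058     2.4336     1.0226     1.0824]
  [   0.4771     1.5787     2.1050     1.7002]
  [   0.4424     0.3730     0.4973     1.9401]
x = (I − A)⁻¹ d = adj(I−A)·d / det(I−A), with det(I−A) = 0.12969375:
  x_1 = (0.207375·50 + 0.073125·110 + 0.097500·190 + 0.078750·100) / 0.12969375 = 44.8125 / 0.12969375 ≈ 345.53
  x_2 = (0.052625·50 + 0.315625·110 + 0.132625·190 + 0.140375·100) / 0.12969375 = 76.58625 / 0.12969375 ≈ 590.52
  x_3 = (0.061875·50 + 0.204750·110 + 0.273000·190 + 0.220500·100) / 0.12969375 = 99.53625 / 0.12969375 ≈ 767.47
  x_4 = (0.057375·50 + 0.048375·110 + 0.064500·190 + 0.251625·100) / 0.12969375 = 45.6075 / 0.12969375 ≈ 351.66

x_2 = 590.52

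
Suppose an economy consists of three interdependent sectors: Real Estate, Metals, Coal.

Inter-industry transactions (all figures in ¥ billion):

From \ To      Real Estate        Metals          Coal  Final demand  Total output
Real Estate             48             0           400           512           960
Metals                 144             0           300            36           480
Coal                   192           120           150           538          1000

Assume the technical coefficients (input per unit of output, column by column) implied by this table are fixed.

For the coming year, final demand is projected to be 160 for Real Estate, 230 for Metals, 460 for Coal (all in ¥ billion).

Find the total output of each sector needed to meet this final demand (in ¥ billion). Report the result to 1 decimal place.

x_R = 516.2, x_M = 555.2, x_C = 825.9

Technical coefficients a_ij = z_ij / X_j:
  a_RR = 48/960 = 0.05, a_MR = 144/960 = 0.15, a_CR = 192/960 = 0.20
  a_RM = 0/480 = 0.00, a_MM = 0/480 = 0.00, a_CM = 120/480 = 0.25
  a_RC = 400/1000 = 0.40, a_MC = 300/1000 = 0.30, a_CC = 150/1000 = 0.15
I − A =
  [   0.95     0.00    -0.40]
  [  -0.15     1.00    -0.30]
  [  -0.20    -0.25     0.85]
Cofactors of I−A, C_ij = (−1)^(i+j)·(minor ij) (rows/columns in the sector order above):
  C_11 = (1.00)(0.85) − (-0.30)(-0.25) = 0.7750
  C_12 = −[(-0.15)(0.85) − (-0.30)(-0.20)] = 0.1875
  C_13 = (-0.15)(-0.25) − (1.00)(-0.20) = 0.2375
  C_21 = −[(0.00)(0.85) − (-0.40)(-0.25)] = 0.1000
  C_22 = (0.95)(0.85) − (-0.40)(-0.20) = 0.7275
  C_23 = −[(0.95)(-0.25) − (0.00)(-0.20)] = 0.2375
  C_31 = (0.00)(-0.30) − (-0.40)(1.00) = 0.4000
  C_32 = −[(0.95)(-0.30) − (-0.40)(-0.15)] = 0.3450
  C_33 = (0.95)(1.00) − (0.00)(-0.15) = 0.9500
det(I−A) = Σ_j (I−A)_1j·C_1j = (0.95)(0.7750) + (0.00)(0.1875) + (-0.40)(0.2375) = 0.64125
adj(I−A) = Cᵀ =
  [ 0.7750   0.1000   0.4000]
  [ 0.1875   0.7275   0.3450]
  [ 0.2375   0.2375   0.9500]
(I − A)⁻¹ = adj(I−A) / det(I−A) ≈
  [   1.2086     0.1559     0.6238]
  [   0.2924     1.1345     0.5380]
  [   0.3704     0.3704     1.4815]
x = (I − A)⁻¹ d = adj(I−A)·d / det(I−A), with det(I−A) = 0.64125:
  x_R = (0.7750·160 + 0.1000·230 + 0.4000·460) / 0.64125 = 331.00 / 0.64125 ≈ 516.2
  x_M = (0.1875·160 + 0.7275·230 + 0.3450·460) / 0.64125 = 356.025 / 0.64125 ≈ 555.2
  x_C = (0.2375·160 + 0.2375·230 + 0.9500·460) / 0.64125 = 529.625 / 0.64125 ≈ 825.9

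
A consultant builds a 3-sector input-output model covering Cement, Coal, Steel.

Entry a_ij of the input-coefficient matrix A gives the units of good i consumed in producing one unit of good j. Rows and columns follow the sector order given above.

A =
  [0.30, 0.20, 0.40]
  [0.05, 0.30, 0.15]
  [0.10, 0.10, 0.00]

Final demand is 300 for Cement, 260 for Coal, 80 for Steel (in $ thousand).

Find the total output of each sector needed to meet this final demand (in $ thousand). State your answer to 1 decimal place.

I − A =
  [   0.70    -0.20    -0.40]
  [  -0.05     0.70    -0.15]
  [  -0.10    -0.10     1.00]
Cofactors of I−A, C_ij = (−1)^(i+j)·(minor ij) (rows/columns in the sector order above):
  C_11 = (0.70)(1.00) − (-0.15)(-0.10) = 0.6850
  C_12 = −[(-0.05)(1.00) − (-0.15)(-0.10)] = 0.0650
  C_13 = (-0.05)(-0.10) − (0.70)(-0.10) = 0.0750
  C_21 = −[(-0.20)(1.00) − (-0.40)(-0.10)] = 0.2400
  C_22 = (0.70)(1.00) − (-0.40)(-0.10) = 0.6600
  C_23 = −[(0.70)(-0.10) − (-0.20)(-0.10)] = 0.0900
  C_31 = (-0.20)(-0.15) − (-0.40)(0.70) = 0.3100
  C_32 = −[(0.70)(-0.15) − (-0.40)(-0.05)] = 0.1250
  C_33 = (0.70)(0.70) − (-0.20)(-0.05) = 0.4800
det(I−A) = Σ_j (I−A)_1j·C_1j = (0.70)(0.6850) + (-0.20)(0.0650) + (-0.40)(0.0750) = 0.4365
adj(I−A) = Cᵀ =
  [ 0.6850   0.2400   0.3100]
  [ 0.0650   0.6600   0.1250]
  [ 0.0750   0.0900   0.4800]
(I − A)⁻¹ = adj(I−A) / det(I−A) ≈
  [   1.5693     0.5498     0.7102]
  [   0.1489     1.5120     0.2864]
  [   0.1718     0.2062     1.0997]
x = (I − A)⁻¹ d = adj(I−A)·d / det(I−A), with det(I−A) = 0.4365:
  x_1 = (0.6850·300 + 0.2400·260 + 0.3100·80) / 0.4365 = 292.70 / 0.4365 ≈ 670.6
  x_2 = (0.0650·300 + 0.6600·260 + 0.1250·80) / 0.4365 = 201.10 / 0.4365 ≈ 460.7
  x_3 = (0.0750·300 + 0.0900·260 + 0.4800·80) / 0.4365 = 84.30 / 0.4365 ≈ 193.1

x_1 = 670.6, x_2 = 460.7, x_3 = 193.1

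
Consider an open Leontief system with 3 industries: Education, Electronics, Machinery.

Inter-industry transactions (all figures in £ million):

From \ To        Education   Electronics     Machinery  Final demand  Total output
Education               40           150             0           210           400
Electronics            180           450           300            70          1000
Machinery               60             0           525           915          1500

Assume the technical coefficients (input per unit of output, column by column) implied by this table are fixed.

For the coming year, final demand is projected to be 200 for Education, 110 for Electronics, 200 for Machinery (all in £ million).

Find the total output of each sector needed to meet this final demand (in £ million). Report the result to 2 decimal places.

x_1 = 322.73, x_2 = 603.02, x_3 = 382.17

Technical coefficients a_ij = z_ij / X_j:
  a_11 = 40/400 = 0.10, a_21 = 180/400 = 0.45, a_31 = 60/400 = 0.15
  a_12 = 150/1000 = 0.15, a_22 = 450/1000 = 0.45, a_32 = 0/1000 = 0.00
  a_13 = 0/1500 = 0.00, a_23 = 300/1500 = 0.20, a_33 = 525/1500 = 0.35
I − A =
  [   0.90    -0.15     0.00]
  [  -0.45     0.55    -0.20]
  [  -0.15     0.00     0.65]
Cofactors of I−A, C_ij = (−1)^(i+j)·(minor ij) (rows/columns in the sector order above):
  C_11 = (0.55)(0.65) − (-0.20)(0.00) = 0.3575
  C_12 = −[(-0.45)(0.65) − (-0.20)(-0.15)] = 0.3225
  C_13 = (-0.45)(0.00) − (0.55)(-0.15) = 0.0825
  C_21 = −[(-0.15)(0.65) − (0.00)(0.00)] = 0.0975
  C_22 = (0.90)(0.65) − (0.00)(-0.15) = 0.5850
  C_23 = −[(0.90)(0.00) − (-0.15)(-0.15)] = 0.0225
  C_31 = (-0.15)(-0.20) − (0.00)(0.55) = 0.0300
  C_32 = −[(0.90)(-0.20) − (0.00)(-0.45)] = 0.1800
  C_33 = (0.90)(0.55) − (-0.15)(-0.45) = 0.4275
det(I−A) = Σ_j (I−A)_1j·C_1j = (0.90)(0.3575) + (-0.15)(0.3225) + (0.00)(0.0825) = 0.273375
adj(I−A) = Cᵀ =
  [ 0.3575   0.0975   0.0300]
  [ 0.3225   0.5850   0.1800]
  [ 0.0825   0.0225   0.4275]
(I − A)⁻¹ = adj(I−A) / det(I−A) ≈
  [   1.3077     0.3567     0.1097]
  [   1.1797     2.1399     0.6584]
  [   0.3018     0.0823     1.5638]
x = (I − A)⁻¹ d = adj(I−A)·d / det(I−A), with det(I−A) = 0.273375:
  x_1 = (0.3575·200 + 0.0975·110 + 0.0300·200) / 0.273375 = 88.225 / 0.273375 ≈ 322.73
  x_2 = (0.3225·200 + 0.5850·110 + 0.1800·200) / 0.273375 = 164.85 / 0.273375 ≈ 603.02
  x_3 = (0.0825·200 + 0.0225·110 + 0.4275·200) / 0.273375 = 104.475 / 0.273375 ≈ 382.17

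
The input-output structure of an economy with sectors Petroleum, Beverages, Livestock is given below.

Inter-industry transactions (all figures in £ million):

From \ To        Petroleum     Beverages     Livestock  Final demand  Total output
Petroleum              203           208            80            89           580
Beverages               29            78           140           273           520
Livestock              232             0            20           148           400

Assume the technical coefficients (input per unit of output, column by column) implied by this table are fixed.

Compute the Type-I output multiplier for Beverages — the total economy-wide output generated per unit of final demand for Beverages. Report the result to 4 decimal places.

Technical coefficients a_ij = z_ij / X_j:
  a_PP = 203/580 = 0.35, a_BP = 29/580 = 0.05, a_LP = 232/580 = 0.40
  a_PB = 208/520 = 0.40, a_BB = 78/520 = 0.15, a_LB = 0/520 = 0.00
  a_PL = 80/400 = 0.20, a_BL = 140/400 = 0.35, a_LL = 20/400 = 0.05
I − A =
  [   0.65    -0.40    -0.20]
  [  -0.05     0.85    -0.35]
  [  -0.40     0.00     0.95]
Cofactors of I−A, C_ij = (−1)^(i+j)·(minor ij) (rows/columns in the sector order above):
  C_11 = (0.85)(0.95) − (-0.35)(0.00) = 0.8075
  C_12 = −[(-0.05)(0.95) − (-0.35)(-0.40)] = 0.1875
  C_13 = (-0.05)(0.00) − (0.85)(-0.40) = 0.3400
  C_21 = −[(-0.40)(0.95) − (-0.20)(0.00)] = 0.3800
  C_22 = (0.65)(0.95) − (-0.20)(-0.40) = 0.5375
  C_23 = −[(0.65)(0.00) − (-0.40)(-0.40)] = 0.1600
  C_31 = (-0.40)(-0.35) − (-0.20)(0.85) = 0.3100
  C_32 = −[(0.65)(-0.35) − (-0.20)(-0.05)] = 0.2375
  C_33 = (0.65)(0.85) − (-0.40)(-0.05) = 0.5325
det(I−A) = Σ_j (I−A)_1j·C_1j = (0.65)(0.8075) + (-0.40)(0.1875) + (-0.20)(0.3400) = 0.381875
adj(I−A) = Cᵀ =
  [ 0.8075   0.3800   0.3100]
  [ 0.1875   0.5375   0.2375]
  [ 0.3400   0.1600   0.5325]
(I − A)⁻¹ = adj(I−A) / det(I−A) ≈
  [   2.11457     0.99509     0.81178]
  [   0.49100     1.40753     0.62193]
  [   0.89034     0.41899     1.39444]
The output multiplier for sector j is the column-j sum of the Leontief inverse (I − A)⁻¹ = adj(I−A) / det(I−A).
Column B of adj(I−A): (0.3800, 0.5375, 0.1600); det(I−A) = 0.381875.
m_B = (0.3800 + 0.5375 + 0.1600) / 0.381875 = 1.0775 / 0.381875 ≈ 2.8216.

m_B = 2.8216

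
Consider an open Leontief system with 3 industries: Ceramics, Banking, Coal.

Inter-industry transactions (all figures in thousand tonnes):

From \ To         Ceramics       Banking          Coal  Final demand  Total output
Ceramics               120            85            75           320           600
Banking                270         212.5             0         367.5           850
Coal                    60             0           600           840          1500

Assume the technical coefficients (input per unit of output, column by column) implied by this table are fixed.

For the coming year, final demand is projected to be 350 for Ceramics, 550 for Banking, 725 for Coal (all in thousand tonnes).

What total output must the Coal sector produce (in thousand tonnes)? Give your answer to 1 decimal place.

Technical coefficients a_ij = z_ij / X_j:
  a_11 = 120/600 = 0.20, a_21 = 270/600 = 0.45, a_31 = 60/600 = 0.10
  a_12 = 85/850 = 0.10, a_22 = 212.5/850 = 0.25, a_32 = 0/850 = 0.00
  a_13 = 75/1500 = 0.05, a_23 = 0/1500 = 0.00, a_33 = 600/1500 = 0.40
I − A =
  [   0.80    -0.10    -0.05]
  [  -0.45     0.75     0.00]
  [  -0.10     0.00     0.60]
Cofactors of I−A, C_ij = (−1)^(i+j)·(minor ij) (rows/columns in the sector order above):
  C_11 = (0.75)(0.60) − (0.00)(0.00) = 0.4500
  C_12 = −[(-0.45)(0.60) − (0.00)(-0.10)] = 0.2700
  C_13 = (-0.45)(0.00) − (0.75)(-0.10) = 0.0750
  C_21 = −[(-0.10)(0.60) − (-0.05)(0.00)] = 0.0600
  C_22 = (0.80)(0.60) − (-0.05)(-0.10) = 0.4750
  C_23 = −[(0.80)(0.00) − (-0.10)(-0.10)] = 0.0100
  C_31 = (-0.10)(0.00) − (-0.05)(0.75) = 0.0375
  C_32 = −[(0.80)(0.00) − (-0.05)(-0.45)] = 0.0225
  C_33 = (0.80)(0.75) − (-0.10)(-0.45) = 0.5550
det(I−A) = Σ_j (I−A)_1j·C_1j = (0.80)(0.4500) + (-0.10)(0.2700) + (-0.05)(0.0750) = 0.32925
adj(I−A) = Cᵀ =
  [ 0.4500   0.0600   0.0375]
  [ 0.2700   0.4750   0.0225]
  [ 0.0750   0.0100   0.5550]
(I − A)⁻¹ = adj(I−A) / det(I−A) ≈
  [   1.3667     0.1822     0.1139]
  [   0.8200     1.4427     0.0683]
  [   0.2278     0.0304     1.6856]
x = (I − A)⁻¹ d = adj(I−A)·d / det(I−A), with det(I−A) = 0.32925:
  x_1 = (0.4500·350 + 0.0600·550 + 0.0375·725) / 0.32925 = 217.6875 / 0.32925 ≈ 661.2
  x_2 = (0.2700·350 + 0.4750·550 + 0.0225·725) / 0.32925 = 372.0625 / 0.32925 ≈ 1130.0
  x_3 = (0.0750·350 + 0.0100·550 + 0.5550·725) / 0.32925 = 434.125 / 0.32925 ≈ 1318.5

x_3 = 1318.5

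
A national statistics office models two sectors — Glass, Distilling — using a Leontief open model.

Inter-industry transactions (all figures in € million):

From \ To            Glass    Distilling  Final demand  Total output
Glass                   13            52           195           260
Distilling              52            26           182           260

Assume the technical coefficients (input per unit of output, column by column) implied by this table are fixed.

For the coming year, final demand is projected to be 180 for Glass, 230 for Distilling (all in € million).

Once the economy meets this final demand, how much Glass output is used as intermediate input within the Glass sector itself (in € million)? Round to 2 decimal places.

z_11 = 12.76

Technical coefficients a_ij = z_ij / X_j:
  a_11 = 13/260 = 0.05, a_21 = 52/260 = 0.20
  a_12 = 52/260 = 0.20, a_22 = 26/260 = 0.10
I − A =
  [   0.95    -0.20]
  [  -0.20     0.90]
det(I−A) = (0.95)(0.90) − (-0.20)(-0.20) = 0.8150
adj(I−A) = [[0.90, 0.20], [0.20, 0.95]]
(I − A)⁻¹ = adj(I−A) / det(I−A) ≈
  [   1.1043     0.2454]
  [   0.2454     1.1656]
First solve x = (I − A)⁻¹ d = adj(I−A)·d / det(I−A); in particular x_1 = (0.90·180 + 0.20·230) / 0.8150 = 208.00 / 0.8150 ≈ 255.2147.
Intermediate flow from 1 to 1: z_11 = a_11 · x_1 = 0.05 × 208.00 / 0.8150 = 10.40 / 0.8150 ≈ 12.76.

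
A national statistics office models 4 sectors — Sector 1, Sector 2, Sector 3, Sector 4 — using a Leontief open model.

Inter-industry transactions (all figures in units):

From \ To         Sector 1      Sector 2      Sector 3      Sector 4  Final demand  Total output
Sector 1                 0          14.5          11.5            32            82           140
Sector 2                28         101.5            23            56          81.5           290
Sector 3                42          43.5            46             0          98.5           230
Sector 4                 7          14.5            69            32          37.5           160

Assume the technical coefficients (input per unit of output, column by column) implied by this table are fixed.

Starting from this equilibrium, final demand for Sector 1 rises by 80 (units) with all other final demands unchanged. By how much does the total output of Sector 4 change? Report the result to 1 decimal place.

Technical coefficients a_ij = z_ij / X_j:
  a_11 = 0/140 = 0.00, a_21 = 28/140 = 0.20, a_31 = 42/140 = 0.30, a_41 = 7/140 = 0.05
  a_12 = 14.5/290 = 0.05, a_22 = 101.5/290 = 0.35, a_32 = 43.5/290 = 0.15, a_42 = 14.5/290 = 0.05
  a_13 = 11.5/230 = 0.05, a_23 = 23/230 = 0.10, a_33 = 46/230 = 0.20, a_43 = 69/230 = 0.30
  a_14 = 32/160 = 0.20, a_24 = 56/160 = 0.35, a_34 = 0/160 = 0.00, a_44 = 32/160 = 0.20
I − A =
  [   1.00    -0.05    -0.05    -0.20]
  [  -0.20     0.65    -0.10    -0.35]
  [  -0.30    -0.15     0.80     0.00]
  [  -0.05    -0.05    -0.30     0.80]
Compute the cofactors C_ij = (−1)^(i+j)·(3×3 minor ij) of I−A; the adjugate is their transpose:
adj(I−A) = Cᵀ =
  [ 0.374250   0.055000   0.074375   0.117625]
  [ 0.197500   0.602000   0.204875   0.312750]
  [ 0.177375   0.133500   0.485125   0.102750]
  [ 0.102250   0.091125   0.199375   0.484250]
det(I−A) = Σ_j (I−A)_1j·C_1j = (1.00)(0.374250) + (-0.05)(0.197500) + (-0.05)(0.177375) + (-0.20)(0.102250) = 0.33505625
(I − A)⁻¹ = adj(I−A) / det(I−A) ≈
  [   1.1170     0.1642     0.2220     0.3511]
  [   0.5895     1.7967     0.6115     0.9334]
  [   0.5294     0.3984     1.4479     0.3067]
  [   0.3052     0.2720     0.5950     1.4453]
Δx = (I − A)⁻¹ Δd with Δd having +80 in the Sector 1 component and 0 elsewhere.
So Δx_4 = L_41 · (+80), where L_41 = adj(I−A)_41 / det(I−A) = 0.102250 / 0.33505625.
Δx_4 = 0.102250 × (+80) / 0.33505625 = 8.18 / 0.33505625 ≈ 24.4.

Δx_4 = 24.4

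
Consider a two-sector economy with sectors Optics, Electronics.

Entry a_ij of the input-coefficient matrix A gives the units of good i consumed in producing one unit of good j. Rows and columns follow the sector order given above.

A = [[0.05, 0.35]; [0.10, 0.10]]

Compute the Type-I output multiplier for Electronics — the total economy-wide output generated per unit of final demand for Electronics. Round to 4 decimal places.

m_2 = 1.5854

I − A =
  [   0.95    -0.35]
  [  -0.10     0.90]
det(I−A) = (0.95)(0.90) − (-0.35)(-0.10) = 0.8200
adj(I−A) = [[0.90, 0.35], [0.10, 0.95]]
(I − A)⁻¹ = adj(I−A) / det(I−A) ≈
  [   1.09756     0.42683]
  [   0.12195     1.15854]
The output multiplier for sector j is the column-j sum of the Leontief inverse (I − A)⁻¹ = adj(I−A) / det(I−A).
Column 2 of adj(I−A): (0.35, 0.95); det(I−A) = 0.8200.
m_2 = (0.35 + 0.95) / 0.8200 = 1.30 / 0.8200 ≈ 1.5854.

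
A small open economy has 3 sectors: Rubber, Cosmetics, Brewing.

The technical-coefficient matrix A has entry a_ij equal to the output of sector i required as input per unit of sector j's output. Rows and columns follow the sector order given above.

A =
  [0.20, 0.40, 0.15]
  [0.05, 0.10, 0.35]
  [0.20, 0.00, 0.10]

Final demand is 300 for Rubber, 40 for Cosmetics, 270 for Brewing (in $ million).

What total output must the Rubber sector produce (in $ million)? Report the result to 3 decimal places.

x_1 = 576.783

I − A =
  [   0.80    -0.40    -0.15]
  [  -0.05     0.90    -0.35]
  [  -0.20     0.00     0.90]
Cofactors of I−A, C_ij = (−1)^(i+j)·(minor ij) (rows/columns in the sector order above):
  C_11 = (0.90)(0.90) − (-0.35)(0.00) = 0.8100
  C_12 = −[(-0.05)(0.90) − (-0.35)(-0.20)] = 0.1150
  C_13 = (-0.05)(0.00) − (0.90)(-0.20) = 0.1800
  C_21 = −[(-0.40)(0.90) − (-0.15)(0.00)] = 0.3600
  C_22 = (0.80)(0.90) − (-0.15)(-0.20) = 0.6900
  C_23 = −[(0.80)(0.00) − (-0.40)(-0.20)] = 0.0800
  C_31 = (-0.40)(-0.35) − (-0.15)(0.90) = 0.2750
  C_32 = −[(0.80)(-0.35) − (-0.15)(-0.05)] = 0.2875
  C_33 = (0.80)(0.90) − (-0.40)(-0.05) = 0.7000
det(I−A) = Σ_j (I−A)_1j·C_1j = (0.80)(0.8100) + (-0.40)(0.1150) + (-0.15)(0.1800) = 0.5750
adj(I−A) = Cᵀ =
  [ 0.8100   0.3600   0.2750]
  [ 0.1150   0.6900   0.2875]
  [ 0.1800   0.0800   0.7000]
(I − A)⁻¹ = adj(I−A) / det(I−A) ≈
  [   1.4087     0.6261     0.4783]
  [   0.2000     1.2000     0.5000]
  [   0.3130     0.1391     1.2174]
x = (I − A)⁻¹ d = adj(I−A)·d / det(I−A), with det(I−A) = 0.5750:
  x_1 = (0.8100·300 + 0.3600·40 + 0.2750·270) / 0.5750 = 331.65 / 0.5750 ≈ 576.783
  x_2 = (0.1150·300 + 0.6900·40 + 0.2875·270) / 0.5750 = 139.725 / 0.5750 = 243.000
  x_3 = (0.1800·300 + 0.0800·40 + 0.7000·270) / 0.5750 = 246.20 / 0.5750 ≈ 428.174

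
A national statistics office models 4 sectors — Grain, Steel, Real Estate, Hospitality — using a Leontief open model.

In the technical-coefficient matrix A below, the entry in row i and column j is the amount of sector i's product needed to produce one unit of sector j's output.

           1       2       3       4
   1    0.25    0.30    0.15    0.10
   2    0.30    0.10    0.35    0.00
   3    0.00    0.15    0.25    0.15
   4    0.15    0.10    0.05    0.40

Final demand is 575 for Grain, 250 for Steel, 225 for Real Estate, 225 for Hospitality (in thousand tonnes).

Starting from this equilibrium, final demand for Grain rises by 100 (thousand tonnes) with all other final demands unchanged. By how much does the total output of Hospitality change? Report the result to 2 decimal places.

I − A =
  [   0.75    -0.30    -0.15    -0.10]
  [  -0.30     0.90    -0.35     0.00]
  [   0.00    -0.15     0.75    -0.15]
  [  -0.15    -0.10    -0.05     0.60]
Compute the cofactors C_ij = (−1)^(i+j)·(3×3 minor ij) of I−A; the adjugate is their transpose:
adj(I−A) = Cᵀ =
  [ 0.361500   0.156750   0.152000   0.098250]
  [ 0.140625   0.317250   0.180750   0.068625]
  [ 0.051750   0.083250   0.334500   0.092250]
  [ 0.118125   0.099000   0.096000   0.392625]
det(I−A) = Σ_j (I−A)_1j·C_1j = (0.75)(0.361500) + (-0.30)(0.140625) + (-0.15)(0.051750) + (-0.10)(0.118125) = 0.2093625
(I − A)⁻¹ = adj(I−A) / det(I−A) ≈
  [   1.7267     0.7487     0.7260     0.4693]
  [   0.6717     1.5153     0.8633     0.3278]
  [   0.2472     0.3976     1.5977     0.4406]
  [   0.5642     0.4729     0.4585     1.8753]
Δx = (I − A)⁻¹ Δd with Δd having +100 in the Grain component and 0 elsewhere.
So Δx_4 = L_41 · (+100), where L_41 = adj(I−A)_41 / det(I−A) = 0.118125 / 0.2093625.
Δx_4 = 0.118125 × (+100) / 0.2093625 = 11.8125 / 0.2093625 ≈ 56.42.

Δx_4 = 56.42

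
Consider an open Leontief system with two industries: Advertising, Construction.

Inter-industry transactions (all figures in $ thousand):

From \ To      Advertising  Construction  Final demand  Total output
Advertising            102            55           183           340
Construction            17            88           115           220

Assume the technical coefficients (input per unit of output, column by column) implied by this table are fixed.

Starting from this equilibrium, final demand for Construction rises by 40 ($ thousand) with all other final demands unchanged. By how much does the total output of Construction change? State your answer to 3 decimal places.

Technical coefficients a_ij = z_ij / X_j:
  a_11 = 102/340 = 0.30, a_21 = 17/340 = 0.05
  a_12 = 55/220 = 0.25, a_22 = 88/220 = 0.40
I − A =
  [   0.70    -0.25]
  [  -0.05     0.60]
det(I−A) = (0.70)(0.60) − (-0.25)(-0.05) = 0.4075
adj(I−A) = [[0.60, 0.25], [0.05, 0.70]]
(I − A)⁻¹ = adj(I−A) / det(I−A) ≈
  [   1.4724     0.6135]
  [   0.1227     1.7178]
Δx = (I − A)⁻¹ Δd with Δd having +40 in the Construction component and 0 elsewhere.
So Δx_2 = L_22 · (+40), where L_22 = adj(I−A)_22 / det(I−A) = 0.70 / 0.4075.
Δx_2 = 0.70 × (+40) / 0.4075 = 28.00 / 0.4075 ≈ 68.712.

Δx_2 = 68.712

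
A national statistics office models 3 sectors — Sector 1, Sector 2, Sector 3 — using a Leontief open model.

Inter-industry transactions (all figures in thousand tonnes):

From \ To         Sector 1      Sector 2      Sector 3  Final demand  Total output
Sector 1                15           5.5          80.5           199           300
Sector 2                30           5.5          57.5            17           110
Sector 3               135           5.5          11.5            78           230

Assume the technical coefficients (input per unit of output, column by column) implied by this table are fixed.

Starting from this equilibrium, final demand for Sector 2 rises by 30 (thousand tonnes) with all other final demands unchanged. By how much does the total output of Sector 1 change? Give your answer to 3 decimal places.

Technical coefficients a_ij = z_ij / X_j:
  a_11 = 15/300 = 0.05, a_21 = 30/300 = 0.10, a_31 = 135/300 = 0.45
  a_12 = 5.5/110 = 0.05, a_22 = 5.5/110 = 0.05, a_32 = 5.5/110 = 0.05
  a_13 = 80.5/230 = 0.35, a_23 = 57.5/230 = 0.25, a_33 = 11.5/230 = 0.05
I − A =
  [   0.95    -0.05    -0.35]
  [  -0.10     0.95    -0.25]
  [  -0.45    -0.05     0.95]
Cofactors of I−A, C_ij = (−1)^(i+j)·(minor ij) (rows/columns in the sector order above):
  C_11 = (0.95)(0.95) − (-0.25)(-0.05) = 0.8900
  C_12 = −[(-0.10)(0.95) − (-0.25)(-0.45)] = 0.2075
  C_13 = (-0.10)(-0.05) − (0.95)(-0.45) = 0.4325
  C_21 = −[(-0.05)(0.95) − (-0.35)(-0.05)] = 0.0650
  C_22 = (0.95)(0.95) − (-0.35)(-0.45) = 0.7450
  C_23 = −[(0.95)(-0.05) − (-0.05)(-0.45)] = 0.0700
  C_31 = (-0.05)(-0.25) − (-0.35)(0.95) = 0.3450
  C_32 = −[(0.95)(-0.25) − (-0.35)(-0.10)] = 0.2725
  C_33 = (0.95)(0.95) − (-0.05)(-0.10) = 0.8975
det(I−A) = Σ_j (I−A)_1j·C_1j = (0.95)(0.8900) + (-0.05)(0.2075) + (-0.35)(0.4325) = 0.68375
adj(I−A) = Cᵀ =
  [ 0.8900   0.0650   0.3450]
  [ 0.2075   0.7450   0.2725]
  [ 0.4325   0.0700   0.8975]
(I − A)⁻¹ = adj(I−A) / det(I−A) ≈
  [   1.3016     0.0951     0.5046]
  [   0.3035     1.0896     0.3985]
  [   0.6325     0.1024     1.3126]
Δx = (I − A)⁻¹ Δd with Δd having +30 in the Sector 2 component and 0 elsewhere.
So Δx_1 = L_12 · (+30), where L_12 = adj(I−A)_12 / det(I−A) = 0.0650 / 0.68375.
Δx_1 = 0.0650 × (+30) / 0.68375 = 1.95 / 0.68375 ≈ 2.852.

Δx_1 = 2.852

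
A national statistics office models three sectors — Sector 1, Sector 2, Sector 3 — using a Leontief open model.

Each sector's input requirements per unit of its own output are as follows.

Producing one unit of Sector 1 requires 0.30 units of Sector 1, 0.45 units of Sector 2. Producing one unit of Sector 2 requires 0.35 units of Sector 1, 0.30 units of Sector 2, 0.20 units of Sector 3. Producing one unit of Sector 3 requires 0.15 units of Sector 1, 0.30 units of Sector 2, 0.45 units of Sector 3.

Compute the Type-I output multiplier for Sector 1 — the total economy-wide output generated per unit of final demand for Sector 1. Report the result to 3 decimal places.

m_1 = 5.201

I − A =
  [   0.70    -0.35    -0.15]
  [  -0.45     0.70    -0.30]
  [   0.00    -0.20     0.55]
Cofactors of I−A, C_ij = (−1)^(i+j)·(minor ij) (rows/columns in the sector order above):
  C_11 = (0.70)(0.55) − (-0.30)(-0.20) = 0.3250
  C_12 = −[(-0.45)(0.55) − (-0.30)(0.00)] = 0.2475
  C_13 = (-0.45)(-0.20) − (0.70)(0.00) = 0.0900
  C_21 = −[(-0.35)(0.55) − (-0.15)(-0.20)] = 0.2225
  C_22 = (0.70)(0.55) − (-0.15)(0.00) = 0.3850
  C_23 = −[(0.70)(-0.20) − (-0.35)(0.00)] = 0.1400
  C_31 = (-0.35)(-0.30) − (-0.15)(0.70) = 0.2100
  C_32 = −[(0.70)(-0.30) − (-0.15)(-0.45)] = 0.2775
  C_33 = (0.70)(0.70) − (-0.35)(-0.45) = 0.3325
det(I−A) = Σ_j (I−A)_1j·C_1j = (0.70)(0.3250) + (-0.35)(0.2475) + (-0.15)(0.0900) = 0.127375
adj(I−A) = Cᵀ =
  [ 0.3250   0.2225   0.2100]
  [ 0.2475   0.3850   0.2775]
  [ 0.0900   0.1400   0.3325]
(I − A)⁻¹ = adj(I−A) / det(I−A) ≈
  [   2.5515     1.7468     1.6487]
  [   1.9431     3.0226     2.1786]
  [   0.7066     1.0991     2.6104]
The output multiplier for sector j is the column-j sum of the Leontief inverse (I − A)⁻¹ = adj(I−A) / det(I−A).
Column 1 of adj(I−A): (0.3250, 0.2475, 0.0900); det(I−A) = 0.127375.
m_1 = (0.3250 + 0.2475 + 0.0900) / 0.127375 = 0.6625 / 0.127375 ≈ 5.201.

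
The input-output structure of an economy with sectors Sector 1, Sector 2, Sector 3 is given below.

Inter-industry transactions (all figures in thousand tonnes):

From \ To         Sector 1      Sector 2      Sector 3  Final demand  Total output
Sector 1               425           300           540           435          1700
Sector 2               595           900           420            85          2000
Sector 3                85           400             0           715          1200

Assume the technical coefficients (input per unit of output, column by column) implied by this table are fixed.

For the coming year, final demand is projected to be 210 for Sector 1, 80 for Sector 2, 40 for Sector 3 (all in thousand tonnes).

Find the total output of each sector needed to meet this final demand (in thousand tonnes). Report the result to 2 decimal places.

Technical coefficients a_ij = z_ij / X_j:
  a_11 = 425/1700 = 0.25, a_21 = 595/1700 = 0.35, a_31 = 85/1700 = 0.05
  a_12 = 300/2000 = 0.15, a_22 = 900/2000 = 0.45, a_32 = 400/2000 = 0.20
  a_13 = 540/1200 = 0.45, a_23 = 420/1200 = 0.35, a_33 = 0/1200 = 0.00
I − A =
  [   0.75    -0.15    -0.45]
  [  -0.35     0.55    -0.35]
  [  -0.05    -0.20     1.00]
Cofactors of I−A, C_ij = (−1)^(i+j)·(minor ij) (rows/columns in the sector order above):
  C_11 = (0.55)(1.00) − (-0.35)(-0.20) = 0.4800
  C_12 = −[(-0.35)(1.00) − (-0.35)(-0.05)] = 0.3675
  C_13 = (-0.35)(-0.20) − (0.55)(-0.05) = 0.0975
  C_21 = −[(-0.15)(1.00) − (-0.45)(-0.20)] = 0.2400
  C_22 = (0.75)(1.00) − (-0.45)(-0.05) = 0.7275
  C_23 = −[(0.75)(-0.20) − (-0.15)(-0.05)] = 0.1575
  C_31 = (-0.15)(-0.35) − (-0.45)(0.55) = 0.3000
  C_32 = −[(0.75)(-0.35) − (-0.45)(-0.35)] = 0.4200
  C_33 = (0.75)(0.55) − (-0.15)(-0.35) = 0.3600
det(I−A) = Σ_j (I−A)_1j·C_1j = (0.75)(0.4800) + (-0.15)(0.3675) + (-0.45)(0.0975) = 0.2610
adj(I−A) = Cᵀ =
  [ 0.4800   0.2400   0.3000]
  [ 0.3675   0.7275   0.4200]
  [ 0.0975   0.1575   0.3600]
(I − A)⁻¹ = adj(I−A) / det(I−A) ≈
  [   1.8391     0.9195     1.1494]
  [   1.4080     2.7874     1.6092]
  [   0.3736     0.6034     1.3793]
x = (I − A)⁻¹ d = adj(I−A)·d / det(I−A), with det(I−A) = 0.2610:
  x_1 = (0.4800·210 + 0.2400·80 + 0.3000·40) / 0.2610 = 132.00 / 0.2610 ≈ 505.75
  x_2 = (0.3675·210 + 0.7275·80 + 0.4200·40) / 0.2610 = 152.175 / 0.2610 ≈ 583.05
  x_3 = (0.0975·210 + 0.1575·80 + 0.3600·40) / 0.2610 = 47.475 / 0.2610 ≈ 181.90

x_1 = 505.75, x_2 = 583.05, x_3 = 181.90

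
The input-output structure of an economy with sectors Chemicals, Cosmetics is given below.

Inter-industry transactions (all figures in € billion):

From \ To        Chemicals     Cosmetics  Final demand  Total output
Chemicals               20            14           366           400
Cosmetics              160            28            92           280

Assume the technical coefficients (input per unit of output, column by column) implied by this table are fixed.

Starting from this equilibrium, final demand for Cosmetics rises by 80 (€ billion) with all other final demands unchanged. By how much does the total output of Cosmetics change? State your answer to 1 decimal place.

Δx_2 = 91.0

Technical coefficients a_ij = z_ij / X_j:
  a_11 = 20/400 = 0.05, a_21 = 160/400 = 0.40
  a_12 = 14/280 = 0.05, a_22 = 28/280 = 0.10
I − A =
  [   0.95    -0.05]
  [  -0.40     0.90]
det(I−A) = (0.95)(0.90) − (-0.05)(-0.40) = 0.8350
adj(I−A) = [[0.90, 0.05], [0.40, 0.95]]
(I − A)⁻¹ = adj(I−A) / det(I−A) ≈
  [   1.0778     0.0599]
  [   0.4790     1.1377]
Δx = (I − A)⁻¹ Δd with Δd having +80 in the Cosmetics component and 0 elsewhere.
So Δx_2 = L_22 · (+80), where L_22 = adj(I−A)_22 / det(I−A) = 0.95 / 0.8350.
Δx_2 = 0.95 × (+80) / 0.8350 = 76.00 / 0.8350 ≈ 91.0.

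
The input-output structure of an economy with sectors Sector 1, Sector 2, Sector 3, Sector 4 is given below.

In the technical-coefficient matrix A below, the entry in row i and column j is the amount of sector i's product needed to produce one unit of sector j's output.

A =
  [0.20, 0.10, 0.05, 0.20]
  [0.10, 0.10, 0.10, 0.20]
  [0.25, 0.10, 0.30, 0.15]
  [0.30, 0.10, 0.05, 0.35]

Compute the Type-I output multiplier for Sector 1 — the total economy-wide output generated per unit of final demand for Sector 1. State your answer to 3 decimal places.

m_1 = 3.696

I − A =
  [   0.80    -0.10    -0.05    -0.20]
  [  -0.10     0.90    -0.10    -0.20]
  [  -0.25    -0.10     0.70    -0.15]
  [  -0.30    -0.10    -0.05     0.65]
Compute the cofactors C_ij = (−1)^(i+j)·(3×3 minor ij) of I−A; the adjugate is their transpose:
adj(I−A) = Cᵀ =
  [ 0.379750   0.063750   0.046750   0.147250]
  [ 0.110000   0.303125   0.061250   0.141250]
  [ 0.195750   0.083750   0.383500   0.174500]
  [ 0.207250   0.082500   0.060500   0.474750]
det(I−A) = Σ_j (I−A)_1j·C_1j = (0.80)(0.379750) + (-0.10)(0.110000) + (-0.05)(0.195750) + (-0.20)(0.207250) = 0.2415625
(I − A)⁻¹ = adj(I−A) / det(I−A) ≈
  [   1.5721     0.2639     0.1935     0.6096]
  [   0.4554     1.2549     0.2536     0.5847]
  [   0.8103     0.3467     1.5876     0.7224]
  [   0.8580     0.3415     0.2505     1.9653]
The output multiplier for sector j is the column-j sum of the Leontief inverse (I − A)⁻¹ = adj(I−A) / det(I−A).
Column 1 of adj(I−A): (0.379750, 0.110000, 0.195750, 0.207250); det(I−A) = 0.2415625.
m_1 = (0.379750 + 0.110000 + 0.195750 + 0.207250) / 0.2415625 = 0.89275 / 0.2415625 ≈ 3.696.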